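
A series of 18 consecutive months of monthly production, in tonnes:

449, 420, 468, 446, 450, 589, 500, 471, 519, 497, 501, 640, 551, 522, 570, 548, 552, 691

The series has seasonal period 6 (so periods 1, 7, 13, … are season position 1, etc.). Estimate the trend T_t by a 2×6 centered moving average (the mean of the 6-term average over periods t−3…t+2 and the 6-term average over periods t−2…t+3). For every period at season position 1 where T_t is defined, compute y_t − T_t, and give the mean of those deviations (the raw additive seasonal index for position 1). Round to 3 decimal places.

-0.083

Season position 1 occurs at t = 7, 13 (where T_t is defined).
t=7: T_7 = 500.08333; y_7 − T_7 = 500 − 500.08333 = -0.08333
t=13: T_13 = 551.08333; y_13 − T_13 = 551 − 551.08333 = -0.08333
Mean deviation: (-0.08333 + -0.08333) / 2 = -0.083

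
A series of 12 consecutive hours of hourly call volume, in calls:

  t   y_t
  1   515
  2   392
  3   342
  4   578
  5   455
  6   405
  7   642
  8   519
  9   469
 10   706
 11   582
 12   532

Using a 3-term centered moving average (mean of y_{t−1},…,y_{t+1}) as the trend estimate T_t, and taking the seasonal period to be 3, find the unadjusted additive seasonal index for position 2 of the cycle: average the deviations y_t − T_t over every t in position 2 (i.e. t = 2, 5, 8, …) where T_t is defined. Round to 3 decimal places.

-24.417

Season position 2 occurs at t = 2, 5, 8, 11 (where T_t is defined).
t=2: T_2 = 416.33333; y_2 − T_2 = 392 − 416.33333 = -24.33333
t=5: T_5 = 479.33333; y_5 − T_5 = 455 − 479.33333 = -24.33333
t=8: T_8 = 543.33333; y_8 − T_8 = 519 − 543.33333 = -24.33333
t=11: T_11 = 606.66667; y_11 − T_11 = 582 − 606.66667 = -24.66667
Mean deviation: (-24.33333 + -24.33333 + -24.33333 + -24.66667) / 4 = -24.417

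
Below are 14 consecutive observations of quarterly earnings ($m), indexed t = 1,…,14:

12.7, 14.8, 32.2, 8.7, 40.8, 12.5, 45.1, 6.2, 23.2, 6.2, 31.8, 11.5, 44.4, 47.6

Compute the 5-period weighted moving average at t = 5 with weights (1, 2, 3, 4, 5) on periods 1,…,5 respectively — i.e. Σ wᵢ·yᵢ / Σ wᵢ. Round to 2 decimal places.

Weighted sum: 1·12.7 + 2·14.8 + 3·32.2 + 4·8.7 + 5·40.8 = 12.7 + 29.6 + 96.6 + 34.8 + 204.0 = 377.7
Weight total: 1 + 2 + 3 + 4 + 5 = 15
WMA = 377.7 / 15 = 25.18

25.18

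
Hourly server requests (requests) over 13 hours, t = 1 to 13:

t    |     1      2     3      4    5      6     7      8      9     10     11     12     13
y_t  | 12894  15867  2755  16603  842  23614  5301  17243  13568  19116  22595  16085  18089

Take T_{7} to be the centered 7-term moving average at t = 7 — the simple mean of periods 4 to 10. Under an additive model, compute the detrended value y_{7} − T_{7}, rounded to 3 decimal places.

Trend T_7 = (16603 + 842 + 23614 + 5301 + 17243 + 13568 + 19116) / 7 = 96287/7 = 13755.28571
Detrended value: 5301 − 13755.28571 = -8454.286

-8454.286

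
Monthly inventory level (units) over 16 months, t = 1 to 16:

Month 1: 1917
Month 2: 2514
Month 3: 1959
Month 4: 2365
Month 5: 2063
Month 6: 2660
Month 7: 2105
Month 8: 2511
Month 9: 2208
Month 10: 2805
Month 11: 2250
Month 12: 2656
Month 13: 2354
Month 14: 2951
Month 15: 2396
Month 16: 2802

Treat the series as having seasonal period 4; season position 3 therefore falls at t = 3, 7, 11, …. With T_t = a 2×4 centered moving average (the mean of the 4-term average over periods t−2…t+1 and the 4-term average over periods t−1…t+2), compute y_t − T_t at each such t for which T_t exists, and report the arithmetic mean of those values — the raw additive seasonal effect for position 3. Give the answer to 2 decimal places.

Season position 3 occurs at t = 3, 7, 11 (where T_t is defined).
t=3: T_3 = 2207.0000; y_3 − T_3 = 1959 − 2207.0000 = -248.0000
t=7: T_7 = 2352.8750; y_7 − T_7 = 2105 − 2352.8750 = -247.8750
t=11: T_11 = 2498.0000; y_11 − T_11 = 2250 − 2498.0000 = -248.0000
Mean deviation: (-248.0000 + -247.8750 + -248.0000) / 3 = -247.96

-247.96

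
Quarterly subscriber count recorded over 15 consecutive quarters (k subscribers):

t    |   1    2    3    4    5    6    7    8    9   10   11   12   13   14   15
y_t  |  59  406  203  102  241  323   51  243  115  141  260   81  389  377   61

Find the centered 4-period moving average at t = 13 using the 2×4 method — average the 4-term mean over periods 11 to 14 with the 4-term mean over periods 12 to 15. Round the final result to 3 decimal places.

Sum over 11–14: 260 + 81 + 389 + 377 = 1107
Sum over 12–15: 81 + 389 + 377 + 61 = 908
CMA at t=13 = (1107 + 908) / (2·4) = 2015 / 8 = 251.875

251.875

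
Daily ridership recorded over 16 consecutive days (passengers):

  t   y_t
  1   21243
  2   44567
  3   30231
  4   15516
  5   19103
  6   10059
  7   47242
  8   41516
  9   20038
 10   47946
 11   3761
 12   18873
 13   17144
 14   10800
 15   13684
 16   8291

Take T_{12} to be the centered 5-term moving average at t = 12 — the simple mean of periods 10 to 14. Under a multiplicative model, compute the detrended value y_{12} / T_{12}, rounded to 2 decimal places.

Trend T_12 = (47946 + 3761 + 18873 + 17144 + 10800) / 5 = 98524/5 = 19704.8000
Ratio to trend: 18873 / 19704.8000 = 0.96

0.96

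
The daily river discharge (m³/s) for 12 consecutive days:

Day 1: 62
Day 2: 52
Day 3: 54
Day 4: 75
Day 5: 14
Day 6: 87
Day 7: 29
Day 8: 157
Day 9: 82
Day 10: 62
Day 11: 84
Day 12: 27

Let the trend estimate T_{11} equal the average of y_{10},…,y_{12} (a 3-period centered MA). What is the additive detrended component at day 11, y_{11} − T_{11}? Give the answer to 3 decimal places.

26.333

Trend T_11 = (62 + 84 + 27) / 3 = 173/3 = 57.66667
Detrended value: 84 − 57.66667 = 26.333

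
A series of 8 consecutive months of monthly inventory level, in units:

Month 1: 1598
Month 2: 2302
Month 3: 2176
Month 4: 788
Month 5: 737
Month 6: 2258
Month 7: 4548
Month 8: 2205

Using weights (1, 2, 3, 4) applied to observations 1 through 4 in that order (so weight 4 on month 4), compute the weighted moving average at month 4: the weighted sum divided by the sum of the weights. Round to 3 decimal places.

Weighted sum: 1·1598 + 2·2302 + 3·2176 + 4·788 = 1598 + 4604 + 6528 + 3152 = 15882
Weight total: 1 + 2 + 3 + 4 = 10
WMA = 15882 / 10 = 1588.200

1588.200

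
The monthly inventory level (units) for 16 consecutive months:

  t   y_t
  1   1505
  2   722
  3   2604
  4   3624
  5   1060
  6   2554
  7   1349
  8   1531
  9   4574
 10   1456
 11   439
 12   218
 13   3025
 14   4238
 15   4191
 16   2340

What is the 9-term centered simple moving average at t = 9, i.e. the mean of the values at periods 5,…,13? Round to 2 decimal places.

1800.67

Sum of periods 5–13: 1060 + 2554 + 1349 + 1531 + 4574 + 1456 + 439 + 218 + 3025 = 16206
Divide by 9: 16206 / 9 = 1800.67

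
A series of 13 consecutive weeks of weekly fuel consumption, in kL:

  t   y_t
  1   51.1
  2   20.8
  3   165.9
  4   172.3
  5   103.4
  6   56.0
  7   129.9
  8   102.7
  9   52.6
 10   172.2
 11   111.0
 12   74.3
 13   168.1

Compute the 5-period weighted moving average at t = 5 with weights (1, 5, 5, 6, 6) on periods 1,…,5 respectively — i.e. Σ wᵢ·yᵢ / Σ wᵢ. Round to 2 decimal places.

114.73

Weighted sum: 1·51.1 + 5·20.8 + 5·165.9 + 6·172.3 + 6·103.4 = 51.1 + 104.0 + 829.5 + 1033.8 + 620.4 = 2638.8
Weight total: 1 + 5 + 5 + 6 + 6 = 23
WMA = 2638.8 / 23 = 114.73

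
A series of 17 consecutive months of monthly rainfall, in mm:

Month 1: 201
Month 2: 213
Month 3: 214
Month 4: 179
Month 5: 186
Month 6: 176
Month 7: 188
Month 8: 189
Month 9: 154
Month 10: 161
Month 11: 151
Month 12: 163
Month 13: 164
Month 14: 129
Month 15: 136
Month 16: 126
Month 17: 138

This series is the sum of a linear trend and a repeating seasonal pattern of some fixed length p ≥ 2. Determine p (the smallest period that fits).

5

First differences y_{t+1} − y_t: 12, 1, -35, 7, -10, 12, 1, -35, 7, -10, 12, 1, …
The difference pattern repeats every 5 terms and not for any smaller step, so p = 5.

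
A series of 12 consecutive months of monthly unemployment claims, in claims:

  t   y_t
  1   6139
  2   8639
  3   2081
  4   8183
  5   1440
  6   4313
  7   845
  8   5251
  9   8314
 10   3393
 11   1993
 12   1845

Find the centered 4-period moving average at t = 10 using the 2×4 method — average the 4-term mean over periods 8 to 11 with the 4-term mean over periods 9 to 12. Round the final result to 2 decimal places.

4312.00

Sum over 8–11: 5251 + 8314 + 3393 + 1993 = 18951
Sum over 9–12: 8314 + 3393 + 1993 + 1845 = 15545
CMA at t=10 = (18951 + 15545) / (2·4) = 34496 / 8 = 4312.00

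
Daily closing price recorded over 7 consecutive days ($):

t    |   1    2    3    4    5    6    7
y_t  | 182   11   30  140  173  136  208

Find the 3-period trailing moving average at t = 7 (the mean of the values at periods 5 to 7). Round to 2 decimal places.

172.33

Sum of periods 5–7: 173 + 136 + 208 = 517
Divide by 3: 517 / 3 = 172.33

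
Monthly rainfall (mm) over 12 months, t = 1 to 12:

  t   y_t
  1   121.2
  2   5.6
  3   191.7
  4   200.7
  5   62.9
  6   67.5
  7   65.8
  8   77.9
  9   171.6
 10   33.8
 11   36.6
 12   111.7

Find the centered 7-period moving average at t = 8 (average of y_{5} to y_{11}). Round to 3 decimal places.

Sum of periods 5–11: 62.9 + 67.5 + 65.8 + 77.9 + 171.6 + 33.8 + 36.6 = 516.1
Divide by 7: 516.1 / 7 = 73.729

73.729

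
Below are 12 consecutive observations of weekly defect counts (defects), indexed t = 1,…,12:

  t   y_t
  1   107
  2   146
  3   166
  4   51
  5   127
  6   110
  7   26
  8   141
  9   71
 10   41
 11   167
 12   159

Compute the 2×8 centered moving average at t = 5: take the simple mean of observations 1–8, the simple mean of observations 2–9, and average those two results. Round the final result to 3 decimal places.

Sum over 1–8: 107 + 146 + 166 + 51 + 127 + 110 + 26 + 141 = 874
Sum over 2–9: 146 + 166 + 51 + 127 + 110 + 26 + 141 + 71 = 838
CMA at t=5 = (874 + 838) / (2·8) = 1712 / 16 = 107.000

107.000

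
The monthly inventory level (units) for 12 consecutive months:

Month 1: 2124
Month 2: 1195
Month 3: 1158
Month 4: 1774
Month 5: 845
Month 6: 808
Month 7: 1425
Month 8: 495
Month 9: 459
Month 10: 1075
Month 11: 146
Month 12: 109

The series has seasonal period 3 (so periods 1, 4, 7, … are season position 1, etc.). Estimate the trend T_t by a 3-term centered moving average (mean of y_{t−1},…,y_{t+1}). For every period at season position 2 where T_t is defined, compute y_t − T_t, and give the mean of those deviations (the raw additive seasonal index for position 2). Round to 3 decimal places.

-297.500

Season position 2 occurs at t = 2, 5, 8, 11 (where T_t is defined).
t=2: T_2 = 1492.33333; y_2 − T_2 = 1195 − 1492.33333 = -297.33333
t=5: T_5 = 1142.33333; y_5 − T_5 = 845 − 1142.33333 = -297.33333
t=8: T_8 = 793.00000; y_8 − T_8 = 495 − 793.00000 = -298.00000
t=11: T_11 = 443.33333; y_11 − T_11 = 146 − 443.33333 = -297.33333
Mean deviation: (-297.33333 + -297.33333 + -298.00000 + -297.33333) / 4 = -297.500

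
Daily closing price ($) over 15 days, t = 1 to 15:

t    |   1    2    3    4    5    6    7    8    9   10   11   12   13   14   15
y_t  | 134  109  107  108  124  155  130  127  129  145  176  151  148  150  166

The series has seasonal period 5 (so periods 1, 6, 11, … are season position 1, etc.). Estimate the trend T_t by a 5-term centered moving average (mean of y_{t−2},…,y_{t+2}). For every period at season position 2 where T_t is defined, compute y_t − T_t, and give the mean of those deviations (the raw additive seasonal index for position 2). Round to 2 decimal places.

Season position 2 occurs at t = 7, 12 (where T_t is defined).
t=7: T_7 = 133.0000; y_7 − T_7 = 130 − 133.0000 = -3.0000
t=12: T_12 = 154.0000; y_12 − T_12 = 151 − 154.0000 = -3.0000
Mean deviation: (-3.0000 + -3.0000) / 2 = -3.00

-3.00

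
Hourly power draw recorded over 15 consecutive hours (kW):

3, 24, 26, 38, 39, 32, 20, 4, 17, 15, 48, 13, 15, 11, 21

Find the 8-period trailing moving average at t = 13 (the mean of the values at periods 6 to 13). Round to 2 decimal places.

20.50

Sum of periods 6–13: 32 + 20 + 4 + 17 + 15 + 48 + 13 + 15 = 164
Divide by 8: 164 / 8 = 20.50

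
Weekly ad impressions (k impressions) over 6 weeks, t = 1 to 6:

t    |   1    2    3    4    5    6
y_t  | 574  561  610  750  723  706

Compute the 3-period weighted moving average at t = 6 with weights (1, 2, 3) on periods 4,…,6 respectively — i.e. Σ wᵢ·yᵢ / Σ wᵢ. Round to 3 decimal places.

Weighted sum: 1·750 + 2·723 + 3·706 = 750 + 1446 + 2118 = 4314
Weight total: 1 + 2 + 3 = 6
WMA = 4314 / 6 = 719.000

719.000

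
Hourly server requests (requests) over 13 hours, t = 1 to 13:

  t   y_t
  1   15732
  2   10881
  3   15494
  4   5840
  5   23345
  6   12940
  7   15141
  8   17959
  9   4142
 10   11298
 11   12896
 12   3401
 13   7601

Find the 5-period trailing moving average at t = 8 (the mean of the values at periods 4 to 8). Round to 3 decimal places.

15045.000

Sum of periods 4–8: 5840 + 23345 + 12940 + 15141 + 17959 = 75225
Divide by 5: 75225 / 5 = 15045.000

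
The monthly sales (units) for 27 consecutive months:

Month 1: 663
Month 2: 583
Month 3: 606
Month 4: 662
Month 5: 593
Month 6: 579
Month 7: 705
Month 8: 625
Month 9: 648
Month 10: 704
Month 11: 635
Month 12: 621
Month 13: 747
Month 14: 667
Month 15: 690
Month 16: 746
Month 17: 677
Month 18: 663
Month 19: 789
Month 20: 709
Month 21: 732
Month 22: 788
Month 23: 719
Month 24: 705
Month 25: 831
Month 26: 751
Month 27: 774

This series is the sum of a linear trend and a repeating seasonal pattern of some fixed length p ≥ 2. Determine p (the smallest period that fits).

6

First differences y_{t+1} − y_t: -80, 23, 56, -69, -14, 126, -80, 23, 56, -69, -14, 126, -80, 23, …
The difference pattern repeats every 6 terms and not for any smaller step, so p = 6.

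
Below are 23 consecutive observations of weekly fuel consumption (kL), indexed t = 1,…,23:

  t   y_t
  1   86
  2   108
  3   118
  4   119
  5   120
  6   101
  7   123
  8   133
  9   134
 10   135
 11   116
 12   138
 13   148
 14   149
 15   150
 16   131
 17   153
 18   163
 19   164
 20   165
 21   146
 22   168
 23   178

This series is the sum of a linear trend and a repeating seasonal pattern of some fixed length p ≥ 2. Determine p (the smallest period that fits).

5

First differences y_{t+1} − y_t: 22, 10, 1, 1, -19, 22, 10, 1, 1, -19, 22, 10, …
The difference pattern repeats every 5 terms and not for any smaller step, so p = 5.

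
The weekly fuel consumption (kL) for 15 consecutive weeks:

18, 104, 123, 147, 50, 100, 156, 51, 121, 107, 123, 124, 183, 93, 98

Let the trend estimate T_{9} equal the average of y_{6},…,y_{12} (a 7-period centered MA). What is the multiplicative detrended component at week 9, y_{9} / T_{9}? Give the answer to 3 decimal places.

Trend T_9 = (100 + 156 + 51 + 121 + 107 + 123 + 124) / 7 = 782/7 = 111.71429
Ratio to trend: 121 / 111.71429 = 1.083

1.083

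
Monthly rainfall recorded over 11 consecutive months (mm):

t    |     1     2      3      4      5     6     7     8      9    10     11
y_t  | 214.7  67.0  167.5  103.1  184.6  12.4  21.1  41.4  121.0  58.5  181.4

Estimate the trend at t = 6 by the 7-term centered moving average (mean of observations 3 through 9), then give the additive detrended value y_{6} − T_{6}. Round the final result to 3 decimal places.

Trend T_6 = (167.5 + 103.1 + 184.6 + 12.4 + 21.1 + 41.4 + 121.0) / 7 = 651.1/7 = 93.01429
Detrended value: 12.4 − 93.01429 = -80.614

-80.614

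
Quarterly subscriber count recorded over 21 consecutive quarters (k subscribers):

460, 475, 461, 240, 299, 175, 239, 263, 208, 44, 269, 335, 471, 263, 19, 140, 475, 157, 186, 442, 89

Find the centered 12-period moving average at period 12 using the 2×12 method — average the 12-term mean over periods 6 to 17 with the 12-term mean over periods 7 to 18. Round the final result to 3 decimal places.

Sum over 6–17: 175 + 239 + 263 + 208 + 44 + 269 + 335 + 471 + 263 + 19 + 140 + 475 = 2901
Sum over 7–18: 239 + 263 + 208 + 44 + 269 + 335 + 471 + 263 + 19 + 140 + 475 + 157 = 2883
CMA at t=12 = (2901 + 2883) / (2·12) = 5784 / 24 = 241.000

241.000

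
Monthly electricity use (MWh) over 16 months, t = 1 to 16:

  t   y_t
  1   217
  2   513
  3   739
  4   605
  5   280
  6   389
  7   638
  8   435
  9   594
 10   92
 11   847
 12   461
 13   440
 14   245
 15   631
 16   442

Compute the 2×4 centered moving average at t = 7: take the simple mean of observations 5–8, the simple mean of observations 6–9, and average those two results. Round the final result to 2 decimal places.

Sum over 5–8: 280 + 389 + 638 + 435 = 1742
Sum over 6–9: 389 + 638 + 435 + 594 = 2056
CMA at t=7 = (1742 + 2056) / (2·4) = 3798 / 8 = 474.75

474.75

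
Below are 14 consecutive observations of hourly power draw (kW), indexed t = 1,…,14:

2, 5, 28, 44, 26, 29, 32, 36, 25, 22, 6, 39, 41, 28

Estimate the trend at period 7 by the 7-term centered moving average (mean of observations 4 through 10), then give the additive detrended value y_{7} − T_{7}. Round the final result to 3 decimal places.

Trend T_7 = (44 + 26 + 29 + 32 + 36 + 25 + 22) / 7 = 214/7 = 30.57143
Detrended value: 32 − 30.57143 = 1.429

1.429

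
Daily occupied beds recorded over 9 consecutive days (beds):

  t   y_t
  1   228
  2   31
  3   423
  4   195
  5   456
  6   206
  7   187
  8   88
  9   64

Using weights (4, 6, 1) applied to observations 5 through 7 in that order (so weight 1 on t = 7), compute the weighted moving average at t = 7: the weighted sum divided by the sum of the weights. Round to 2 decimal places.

Weighted sum: 4·456 + 6·206 + 1·187 = 1824 + 1236 + 187 = 3247
Weight total: 4 + 6 + 1 = 11
WMA = 3247 / 11 = 295.18

295.18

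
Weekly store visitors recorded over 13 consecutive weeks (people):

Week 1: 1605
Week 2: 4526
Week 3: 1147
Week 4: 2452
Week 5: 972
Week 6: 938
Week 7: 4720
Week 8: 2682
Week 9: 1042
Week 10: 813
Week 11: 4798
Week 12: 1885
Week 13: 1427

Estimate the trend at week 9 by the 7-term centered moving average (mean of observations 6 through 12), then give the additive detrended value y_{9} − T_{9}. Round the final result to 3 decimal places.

Trend T_9 = (938 + 4720 + 2682 + 1042 + 813 + 4798 + 1885) / 7 = 16878/7 = 2411.14286
Detrended value: 1042 − 2411.14286 = -1369.143

-1369.143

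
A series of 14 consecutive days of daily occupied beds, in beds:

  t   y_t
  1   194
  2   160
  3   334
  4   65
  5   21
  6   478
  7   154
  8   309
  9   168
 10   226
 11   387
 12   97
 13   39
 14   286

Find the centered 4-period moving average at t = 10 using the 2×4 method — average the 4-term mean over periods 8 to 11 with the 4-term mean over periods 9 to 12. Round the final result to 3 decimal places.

Sum over 8–11: 309 + 168 + 226 + 387 = 1090
Sum over 9–12: 168 + 226 + 387 + 97 = 878
CMA at t=10 = (1090 + 878) / (2·4) = 1968 / 8 = 246.000

246.000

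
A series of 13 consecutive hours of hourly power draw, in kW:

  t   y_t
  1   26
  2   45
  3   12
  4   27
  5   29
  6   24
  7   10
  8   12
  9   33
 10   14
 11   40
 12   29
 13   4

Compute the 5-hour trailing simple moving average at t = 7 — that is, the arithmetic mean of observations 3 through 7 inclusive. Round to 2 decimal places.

20.40

Sum of periods 3–7: 12 + 27 + 29 + 24 + 10 = 102
Divide by 5: 102 / 5 = 20.40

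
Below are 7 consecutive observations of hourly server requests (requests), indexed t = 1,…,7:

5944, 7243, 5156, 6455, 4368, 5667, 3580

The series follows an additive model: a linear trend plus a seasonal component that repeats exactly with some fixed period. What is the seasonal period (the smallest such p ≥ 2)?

2

First differences y_{t+1} − y_t: 1299, -2087, 1299, -2087, 1299, -2087, …
The difference pattern repeats every 2 terms and not for any smaller step, so p = 2.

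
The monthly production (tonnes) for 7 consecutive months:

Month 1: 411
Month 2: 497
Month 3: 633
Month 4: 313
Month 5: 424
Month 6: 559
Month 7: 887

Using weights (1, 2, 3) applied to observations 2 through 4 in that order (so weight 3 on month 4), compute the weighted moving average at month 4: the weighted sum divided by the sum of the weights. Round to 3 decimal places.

Weighted sum: 1·497 + 2·633 + 3·313 = 497 + 1266 + 939 = 2702
Weight total: 1 + 2 + 3 = 6
WMA = 2702 / 6 = 450.333

450.333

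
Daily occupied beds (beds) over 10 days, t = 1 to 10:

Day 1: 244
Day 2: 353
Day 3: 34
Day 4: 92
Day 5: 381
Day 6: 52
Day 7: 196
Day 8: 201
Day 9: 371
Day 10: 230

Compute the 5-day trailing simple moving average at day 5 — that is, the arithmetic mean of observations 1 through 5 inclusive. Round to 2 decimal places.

220.80

Sum of periods 1–5: 244 + 353 + 34 + 92 + 381 = 1104
Divide by 5: 1104 / 5 = 220.80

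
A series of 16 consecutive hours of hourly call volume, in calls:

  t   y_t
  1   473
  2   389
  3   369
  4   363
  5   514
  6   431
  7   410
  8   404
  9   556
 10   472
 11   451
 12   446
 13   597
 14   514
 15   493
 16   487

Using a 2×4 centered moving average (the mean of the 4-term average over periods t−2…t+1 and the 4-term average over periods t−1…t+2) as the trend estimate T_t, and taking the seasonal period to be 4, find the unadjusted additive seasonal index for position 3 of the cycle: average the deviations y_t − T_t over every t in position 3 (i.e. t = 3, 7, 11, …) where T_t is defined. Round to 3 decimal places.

-35.000

Season position 3 occurs at t = 3, 7, 11 (where T_t is defined).
t=3: T_3 = 403.62500; y_3 − T_3 = 369 − 403.62500 = -34.62500
t=7: T_7 = 445.00000; y_7 − T_7 = 410 − 445.00000 = -35.00000
t=11: T_11 = 486.37500; y_11 − T_11 = 451 − 486.37500 = -35.37500
Mean deviation: (-34.62500 + -35.00000 + -35.37500) / 3 = -35.000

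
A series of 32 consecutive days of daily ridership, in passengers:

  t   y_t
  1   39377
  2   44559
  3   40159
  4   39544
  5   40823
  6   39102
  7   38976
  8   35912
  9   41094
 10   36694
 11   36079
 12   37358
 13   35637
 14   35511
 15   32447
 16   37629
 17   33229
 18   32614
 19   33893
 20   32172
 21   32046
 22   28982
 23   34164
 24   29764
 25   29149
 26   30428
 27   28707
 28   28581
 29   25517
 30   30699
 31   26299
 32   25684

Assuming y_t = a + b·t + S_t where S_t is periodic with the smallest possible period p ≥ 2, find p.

First differences y_{t+1} − y_t: 5182, -4400, -615, 1279, -1721, -126, -3064, 5182, -4400, -615, 1279, -1721, -126, -3064, 5182, -4400, …
The difference pattern repeats every 7 terms and not for any smaller step, so p = 7.

7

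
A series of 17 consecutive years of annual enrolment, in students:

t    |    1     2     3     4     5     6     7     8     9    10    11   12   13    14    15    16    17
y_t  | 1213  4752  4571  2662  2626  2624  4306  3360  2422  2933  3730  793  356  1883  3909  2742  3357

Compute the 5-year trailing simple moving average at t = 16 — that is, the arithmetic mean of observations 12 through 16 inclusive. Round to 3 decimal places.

Sum of periods 12–16: 793 + 356 + 1883 + 3909 + 2742 = 9683
Divide by 5: 9683 / 5 = 1936.600

1936.600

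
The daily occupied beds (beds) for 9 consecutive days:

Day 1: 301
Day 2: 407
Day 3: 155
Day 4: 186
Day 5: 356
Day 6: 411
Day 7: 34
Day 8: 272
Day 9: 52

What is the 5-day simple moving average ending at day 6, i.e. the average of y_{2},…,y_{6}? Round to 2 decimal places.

303.00

Sum of periods 2–6: 407 + 155 + 186 + 356 + 411 = 1515
Divide by 5: 1515 / 5 = 303.00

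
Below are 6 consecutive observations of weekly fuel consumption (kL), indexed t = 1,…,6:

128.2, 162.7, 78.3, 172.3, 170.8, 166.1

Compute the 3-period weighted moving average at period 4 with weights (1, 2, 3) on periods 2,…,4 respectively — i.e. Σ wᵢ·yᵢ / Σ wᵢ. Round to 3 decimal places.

139.367

Weighted sum: 1·162.7 + 2·78.3 + 3·172.3 = 162.7 + 156.6 + 516.9 = 836.2
Weight total: 1 + 2 + 3 = 6
WMA = 836.2 / 6 = 139.367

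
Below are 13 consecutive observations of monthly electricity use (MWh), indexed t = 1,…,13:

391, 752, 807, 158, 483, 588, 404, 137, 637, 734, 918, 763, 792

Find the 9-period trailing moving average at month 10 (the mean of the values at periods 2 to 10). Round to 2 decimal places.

Sum of periods 2–10: 752 + 807 + 158 + 483 + 588 + 404 + 137 + 637 + 734 = 4700
Divide by 9: 4700 / 9 = 522.22

522.22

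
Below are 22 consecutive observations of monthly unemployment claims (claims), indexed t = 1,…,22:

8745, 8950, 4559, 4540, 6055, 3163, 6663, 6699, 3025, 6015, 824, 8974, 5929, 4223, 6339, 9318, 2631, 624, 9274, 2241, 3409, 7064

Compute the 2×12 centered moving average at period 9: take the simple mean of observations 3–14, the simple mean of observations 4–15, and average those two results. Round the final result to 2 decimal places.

Sum over 3–14: 4559 + 4540 + 6055 + 3163 + 6663 + 6699 + 3025 + 6015 + 824 + 8974 + 5929 + 4223 = 60669
Sum over 4–15: 4540 + 6055 + 3163 + 6663 + 6699 + 3025 + 6015 + 824 + 8974 + 5929 + 4223 + 6339 = 62449
CMA at t=9 = (60669 + 62449) / (2·12) = 123118 / 24 = 5129.92

5129.92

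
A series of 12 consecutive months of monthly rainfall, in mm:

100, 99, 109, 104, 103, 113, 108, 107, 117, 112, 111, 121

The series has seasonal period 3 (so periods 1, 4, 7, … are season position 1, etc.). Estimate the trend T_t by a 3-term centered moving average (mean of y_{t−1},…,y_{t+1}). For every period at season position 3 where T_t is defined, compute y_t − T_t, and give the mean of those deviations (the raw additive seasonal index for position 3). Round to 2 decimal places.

Season position 3 occurs at t = 3, 6, 9 (where T_t is defined).
t=3: T_3 = 104.0000; y_3 − T_3 = 109 − 104.0000 = 5.0000
t=6: T_6 = 108.0000; y_6 − T_6 = 113 − 108.0000 = 5.0000
t=9: T_9 = 112.0000; y_9 − T_9 = 117 − 112.0000 = 5.0000
Mean deviation: (5.0000 + 5.0000 + 5.0000) / 3 = 5.00

5.00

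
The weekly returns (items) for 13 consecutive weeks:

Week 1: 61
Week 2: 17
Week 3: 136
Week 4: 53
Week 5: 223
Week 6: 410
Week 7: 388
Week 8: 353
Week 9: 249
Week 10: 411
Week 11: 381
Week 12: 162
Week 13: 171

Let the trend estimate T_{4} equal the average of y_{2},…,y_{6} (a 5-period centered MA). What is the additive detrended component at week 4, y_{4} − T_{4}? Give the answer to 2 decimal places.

Trend T_4 = (17 + 136 + 53 + 223 + 410) / 5 = 839/5 = 167.8000
Detrended value: 53 − 167.8000 = -114.80

-114.80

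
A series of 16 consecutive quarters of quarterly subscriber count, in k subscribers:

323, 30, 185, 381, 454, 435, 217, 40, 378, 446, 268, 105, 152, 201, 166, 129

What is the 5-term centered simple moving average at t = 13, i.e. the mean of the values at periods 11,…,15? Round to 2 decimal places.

Sum of periods 11–15: 268 + 105 + 152 + 201 + 166 = 892
Divide by 5: 892 / 5 = 178.40

178.40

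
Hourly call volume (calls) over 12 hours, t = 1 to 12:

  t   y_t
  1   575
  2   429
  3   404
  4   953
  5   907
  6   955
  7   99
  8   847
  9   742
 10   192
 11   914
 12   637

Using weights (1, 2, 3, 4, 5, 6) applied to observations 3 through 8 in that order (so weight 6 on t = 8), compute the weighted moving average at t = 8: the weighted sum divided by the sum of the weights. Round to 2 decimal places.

Weighted sum: 1·404 + 2·953 + 3·907 + 4·955 + 5·99 + 6·847 = 404 + 1906 + 2721 + 3820 + 495 + 5082 = 14428
Weight total: 1 + 2 + 3 + 4 + 5 + 6 = 21
WMA = 14428 / 21 = 687.05

687.05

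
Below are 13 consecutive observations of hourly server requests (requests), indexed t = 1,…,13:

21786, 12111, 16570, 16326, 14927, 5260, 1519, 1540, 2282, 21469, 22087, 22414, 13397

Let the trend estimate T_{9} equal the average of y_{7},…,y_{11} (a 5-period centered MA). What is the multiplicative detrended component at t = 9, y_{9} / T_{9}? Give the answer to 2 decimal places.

0.23

Trend T_9 = (1519 + 1540 + 2282 + 21469 + 22087) / 5 = 48897/5 = 9779.4000
Ratio to trend: 2282 / 9779.4000 = 0.23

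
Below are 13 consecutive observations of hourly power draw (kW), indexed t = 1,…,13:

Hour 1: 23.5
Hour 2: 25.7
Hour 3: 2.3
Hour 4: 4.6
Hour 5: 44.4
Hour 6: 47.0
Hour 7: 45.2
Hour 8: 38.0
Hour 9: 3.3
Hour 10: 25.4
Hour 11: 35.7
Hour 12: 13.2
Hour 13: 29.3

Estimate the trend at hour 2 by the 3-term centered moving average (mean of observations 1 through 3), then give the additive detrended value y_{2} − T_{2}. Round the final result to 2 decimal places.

Trend T_2 = (23.5 + 25.7 + 2.3) / 3 = 51.5/3 = 17.1667
Detrended value: 25.7 − 17.1667 = 8.53

8.53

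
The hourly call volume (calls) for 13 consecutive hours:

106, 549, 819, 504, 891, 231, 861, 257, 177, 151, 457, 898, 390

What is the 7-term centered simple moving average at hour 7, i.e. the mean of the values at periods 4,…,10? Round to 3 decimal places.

438.857

Sum of periods 4–10: 504 + 891 + 231 + 861 + 257 + 177 + 151 = 3072
Divide by 7: 3072 / 7 = 438.857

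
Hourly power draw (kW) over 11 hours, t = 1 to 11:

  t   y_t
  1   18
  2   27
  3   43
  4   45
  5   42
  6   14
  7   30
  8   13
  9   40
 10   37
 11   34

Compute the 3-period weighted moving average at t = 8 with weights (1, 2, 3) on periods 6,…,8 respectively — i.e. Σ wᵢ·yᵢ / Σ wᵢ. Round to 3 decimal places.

18.833

Weighted sum: 1·14 + 2·30 + 3·13 = 14 + 60 + 39 = 113
Weight total: 1 + 2 + 3 = 6
WMA = 113 / 6 = 18.833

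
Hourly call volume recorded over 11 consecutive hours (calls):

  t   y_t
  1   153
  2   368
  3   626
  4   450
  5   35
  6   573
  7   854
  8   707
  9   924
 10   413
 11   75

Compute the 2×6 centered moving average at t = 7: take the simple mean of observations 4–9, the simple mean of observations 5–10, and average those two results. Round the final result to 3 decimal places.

587.417

Sum over 4–9: 450 + 35 + 573 + 854 + 707 + 924 = 3543
Sum over 5–10: 35 + 573 + 854 + 707 + 924 + 413 = 3506
CMA at t=7 = (3543 + 3506) / (2·6) = 7049 / 12 = 587.417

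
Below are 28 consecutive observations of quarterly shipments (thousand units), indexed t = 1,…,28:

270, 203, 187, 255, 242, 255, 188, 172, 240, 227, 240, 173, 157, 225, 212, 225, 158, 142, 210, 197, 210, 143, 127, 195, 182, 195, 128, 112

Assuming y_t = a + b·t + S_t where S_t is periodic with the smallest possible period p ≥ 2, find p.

First differences y_{t+1} − y_t: -67, -16, 68, -13, 13, -67, -16, 68, -13, 13, -67, -16, …
The difference pattern repeats every 5 terms and not for any smaller step, so p = 5.

5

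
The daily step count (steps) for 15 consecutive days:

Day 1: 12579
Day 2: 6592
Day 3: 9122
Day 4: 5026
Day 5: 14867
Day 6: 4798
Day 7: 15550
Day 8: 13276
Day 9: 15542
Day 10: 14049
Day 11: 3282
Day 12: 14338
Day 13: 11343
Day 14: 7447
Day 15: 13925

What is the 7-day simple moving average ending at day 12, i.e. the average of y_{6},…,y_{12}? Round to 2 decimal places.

Sum of periods 6–12: 4798 + 15550 + 13276 + 15542 + 14049 + 3282 + 14338 = 80835
Divide by 7: 80835 / 7 = 11547.86

11547.86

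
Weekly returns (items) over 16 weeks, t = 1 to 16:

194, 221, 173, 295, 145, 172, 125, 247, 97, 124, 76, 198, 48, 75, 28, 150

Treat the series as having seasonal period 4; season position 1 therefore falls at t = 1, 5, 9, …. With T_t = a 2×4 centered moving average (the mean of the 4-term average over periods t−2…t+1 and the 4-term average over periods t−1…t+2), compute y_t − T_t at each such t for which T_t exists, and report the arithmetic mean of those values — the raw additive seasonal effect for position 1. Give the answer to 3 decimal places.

-45.208

Season position 1 occurs at t = 5, 9, 13 (where T_t is defined).
t=5: T_5 = 190.25000; y_5 − T_5 = 145 − 190.25000 = -45.25000
t=9: T_9 = 142.12500; y_9 − T_9 = 97 − 142.12500 = -45.12500
t=13: T_13 = 93.25000; y_13 − T_13 = 48 − 93.25000 = -45.25000
Mean deviation: (-45.25000 + -45.12500 + -45.25000) / 3 = -45.208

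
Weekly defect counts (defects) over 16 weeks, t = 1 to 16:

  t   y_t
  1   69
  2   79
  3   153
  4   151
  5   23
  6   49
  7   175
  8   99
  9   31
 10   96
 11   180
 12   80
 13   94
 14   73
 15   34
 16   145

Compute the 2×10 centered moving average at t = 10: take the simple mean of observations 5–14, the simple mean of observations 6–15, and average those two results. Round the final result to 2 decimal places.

Sum over 5–14: 23 + 49 + 175 + 99 + 31 + 96 + 180 + 80 + 94 + 73 = 900
Sum over 6–15: 49 + 175 + 99 + 31 + 96 + 180 + 80 + 94 + 73 + 34 = 911
CMA at t=10 = (900 + 911) / (2·10) = 1811 / 20 = 90.55

90.55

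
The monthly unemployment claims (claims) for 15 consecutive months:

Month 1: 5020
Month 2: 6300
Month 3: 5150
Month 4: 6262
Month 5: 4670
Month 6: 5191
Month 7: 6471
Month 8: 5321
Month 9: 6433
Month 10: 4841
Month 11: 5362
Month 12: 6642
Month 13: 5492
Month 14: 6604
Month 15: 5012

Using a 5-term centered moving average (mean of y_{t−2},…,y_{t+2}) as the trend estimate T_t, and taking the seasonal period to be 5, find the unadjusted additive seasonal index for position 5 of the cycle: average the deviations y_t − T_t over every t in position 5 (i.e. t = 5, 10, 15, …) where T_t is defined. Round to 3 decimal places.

-878.800

Season position 5 occurs at t = 5, 10 (where T_t is defined).
t=5: T_5 = 5548.80000; y_5 − T_5 = 4670 − 5548.80000 = -878.80000
t=10: T_10 = 5719.80000; y_10 − T_10 = 4841 − 5719.80000 = -878.80000
Mean deviation: (-878.80000 + -878.80000) / 2 = -878.800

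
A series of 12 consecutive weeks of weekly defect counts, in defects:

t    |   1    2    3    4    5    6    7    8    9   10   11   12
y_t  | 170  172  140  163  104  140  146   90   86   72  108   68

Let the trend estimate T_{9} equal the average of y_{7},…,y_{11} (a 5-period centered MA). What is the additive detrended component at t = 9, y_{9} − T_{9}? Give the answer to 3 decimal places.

-14.400

Trend T_9 = (146 + 90 + 86 + 72 + 108) / 5 = 502/5 = 100.40000
Detrended value: 86 − 100.40000 = -14.400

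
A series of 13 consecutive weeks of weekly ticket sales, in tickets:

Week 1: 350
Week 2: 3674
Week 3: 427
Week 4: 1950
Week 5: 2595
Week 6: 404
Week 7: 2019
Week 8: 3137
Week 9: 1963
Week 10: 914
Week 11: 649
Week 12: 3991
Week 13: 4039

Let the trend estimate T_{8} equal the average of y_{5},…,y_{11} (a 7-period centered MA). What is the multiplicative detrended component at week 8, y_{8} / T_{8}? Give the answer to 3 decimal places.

Trend T_8 = (2595 + 404 + 2019 + 3137 + 1963 + 914 + 649) / 7 = 11681/7 = 1668.71429
Ratio to trend: 3137 / 1668.71429 = 1.880

1.880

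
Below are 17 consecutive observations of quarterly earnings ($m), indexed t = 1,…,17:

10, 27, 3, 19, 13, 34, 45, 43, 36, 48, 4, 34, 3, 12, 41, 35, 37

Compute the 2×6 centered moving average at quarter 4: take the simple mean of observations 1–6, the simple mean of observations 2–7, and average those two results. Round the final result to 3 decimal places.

Sum over 1–6: 10 + 27 + 3 + 19 + 13 + 34 = 106
Sum over 2–7: 27 + 3 + 19 + 13 + 34 + 45 = 141
CMA at t=4 = (106 + 141) / (2·6) = 247 / 12 = 20.583

20.583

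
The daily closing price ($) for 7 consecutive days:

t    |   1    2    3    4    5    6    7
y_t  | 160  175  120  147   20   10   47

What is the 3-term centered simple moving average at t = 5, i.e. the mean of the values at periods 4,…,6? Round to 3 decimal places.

59.000

Sum of periods 4–6: 147 + 20 + 10 = 177
Divide by 3: 177 / 3 = 59.000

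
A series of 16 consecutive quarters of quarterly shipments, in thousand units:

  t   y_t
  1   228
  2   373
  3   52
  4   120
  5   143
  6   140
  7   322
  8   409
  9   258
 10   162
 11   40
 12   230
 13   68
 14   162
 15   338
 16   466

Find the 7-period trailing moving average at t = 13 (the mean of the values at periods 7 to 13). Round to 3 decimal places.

Sum of periods 7–13: 322 + 409 + 258 + 162 + 40 + 230 + 68 = 1489
Divide by 7: 1489 / 7 = 212.714

212.714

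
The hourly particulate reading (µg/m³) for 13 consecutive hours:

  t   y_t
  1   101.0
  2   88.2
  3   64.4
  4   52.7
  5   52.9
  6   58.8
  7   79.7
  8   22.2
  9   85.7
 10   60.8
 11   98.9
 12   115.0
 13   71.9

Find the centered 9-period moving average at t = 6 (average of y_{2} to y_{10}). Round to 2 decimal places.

Sum of periods 2–10: 88.2 + 64.4 + 52.7 + 52.9 + 58.8 + 79.7 + 22.2 + 85.7 + 60.8 = 565.4
Divide by 9: 565.4 / 9 = 62.82

62.82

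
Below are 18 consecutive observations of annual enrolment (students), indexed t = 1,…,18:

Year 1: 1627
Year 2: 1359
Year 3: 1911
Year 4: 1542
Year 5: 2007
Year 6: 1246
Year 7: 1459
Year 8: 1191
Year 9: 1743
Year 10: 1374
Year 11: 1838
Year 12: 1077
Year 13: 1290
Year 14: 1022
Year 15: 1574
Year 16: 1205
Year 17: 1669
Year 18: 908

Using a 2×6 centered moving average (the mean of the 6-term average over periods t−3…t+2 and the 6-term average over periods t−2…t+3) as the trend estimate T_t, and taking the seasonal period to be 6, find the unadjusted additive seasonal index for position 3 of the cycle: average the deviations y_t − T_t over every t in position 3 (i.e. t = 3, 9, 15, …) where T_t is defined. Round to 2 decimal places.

Season position 3 occurs at t = 9, 15 (where T_t is defined).
t=9: T_9 = 1461.0833; y_9 − T_9 = 1743 − 1461.0833 = 281.9167
t=15: T_15 = 1292.0833; y_15 − T_15 = 1574 − 1292.0833 = 281.9167
Mean deviation: (281.9167 + 281.9167) / 2 = 281.92

281.92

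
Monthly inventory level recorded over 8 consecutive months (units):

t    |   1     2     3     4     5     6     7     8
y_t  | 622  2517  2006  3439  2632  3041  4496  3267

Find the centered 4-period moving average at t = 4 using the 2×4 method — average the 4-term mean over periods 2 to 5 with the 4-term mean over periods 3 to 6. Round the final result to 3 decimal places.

2714.000

Sum over 2–5: 2517 + 2006 + 3439 + 2632 = 10594
Sum over 3–6: 2006 + 3439 + 2632 + 3041 = 11118
CMA at t=4 = (10594 + 11118) / (2·4) = 21712 / 8 = 2714.000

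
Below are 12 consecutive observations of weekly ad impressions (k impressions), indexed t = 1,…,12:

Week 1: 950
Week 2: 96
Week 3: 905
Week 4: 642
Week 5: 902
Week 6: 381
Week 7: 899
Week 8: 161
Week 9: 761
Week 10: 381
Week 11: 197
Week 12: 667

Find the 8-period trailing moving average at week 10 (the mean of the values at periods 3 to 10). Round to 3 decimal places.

629.000

Sum of periods 3–10: 905 + 642 + 902 + 381 + 899 + 161 + 761 + 381 = 5032
Divide by 8: 5032 / 8 = 629.000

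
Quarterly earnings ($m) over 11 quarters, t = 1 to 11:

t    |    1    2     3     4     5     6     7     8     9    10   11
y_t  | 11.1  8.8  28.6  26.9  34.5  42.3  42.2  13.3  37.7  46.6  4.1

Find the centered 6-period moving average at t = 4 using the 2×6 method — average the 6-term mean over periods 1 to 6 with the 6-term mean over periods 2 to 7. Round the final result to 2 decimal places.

Sum over 1–6: 11.1 + 8.8 + 28.6 + 26.9 + 34.5 + 42.3 = 152.2
Sum over 2–7: 8.8 + 28.6 + 26.9 + 34.5 + 42.3 + 42.2 = 183.3
CMA at t=4 = (152.2 + 183.3) / (2·6) = 335.5 / 12 = 27.96

27.96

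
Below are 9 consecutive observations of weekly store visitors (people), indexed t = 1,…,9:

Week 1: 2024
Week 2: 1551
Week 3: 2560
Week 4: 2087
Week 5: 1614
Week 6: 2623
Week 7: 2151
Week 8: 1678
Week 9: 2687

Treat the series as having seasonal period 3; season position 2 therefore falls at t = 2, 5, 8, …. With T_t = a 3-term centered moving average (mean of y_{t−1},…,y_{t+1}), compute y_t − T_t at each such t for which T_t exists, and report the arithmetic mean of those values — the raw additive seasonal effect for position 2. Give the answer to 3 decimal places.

Season position 2 occurs at t = 2, 5, 8 (where T_t is defined).
t=2: T_2 = 2045.00000; y_2 − T_2 = 1551 − 2045.00000 = -494.00000
t=5: T_5 = 2108.00000; y_5 − T_5 = 1614 − 2108.00000 = -494.00000
t=8: T_8 = 2172.00000; y_8 − T_8 = 1678 − 2172.00000 = -494.00000
Mean deviation: (-494.00000 + -494.00000 + -494.00000) / 3 = -494.000

-494.000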